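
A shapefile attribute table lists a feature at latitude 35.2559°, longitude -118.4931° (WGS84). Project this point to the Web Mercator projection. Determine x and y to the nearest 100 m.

Web Mercator is spherical with R = a = 6378137 m.
x = R·λ = 6378137 × -2.068094736 = -13190591.555 m.
y = R·ln tan(π/4 + φ/2) = 6378137 × 0.658297484 = 4198711.539 m.

x -13190600 m, y 4198700 m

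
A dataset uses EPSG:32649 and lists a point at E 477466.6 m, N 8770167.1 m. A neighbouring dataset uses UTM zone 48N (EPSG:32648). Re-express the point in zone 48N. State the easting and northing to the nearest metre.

E 605152 m, N 8774418 m

UTM 49N → geographic: φ = 78.99990033°, λ = 109.94210117°.
UTM 48N (λ₀ = 105°) forward: E = 605152.006 m, N = 8774417.523 m.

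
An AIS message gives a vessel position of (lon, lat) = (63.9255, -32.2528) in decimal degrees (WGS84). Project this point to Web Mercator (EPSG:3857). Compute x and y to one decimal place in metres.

x 7116154.1 m, y -3796540.5 m

Web Mercator is spherical with R = a = 6378137 m.
x = R·λ = 6378137 × 1.115710451 = 7116154.109 m.
y = R·ln tan(π/4 + φ/2) = 6378137 × -0.595242857 = -3796540.493 m.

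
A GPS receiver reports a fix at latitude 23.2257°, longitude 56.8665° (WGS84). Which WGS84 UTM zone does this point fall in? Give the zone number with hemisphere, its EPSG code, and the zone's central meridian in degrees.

Zone 40N (EPSG:32640), central meridian 57°

UTM zone = ⌊(λ + 180)/6⌋ + 1; 56.8665° ∈ [54°, 60°) → zone 40.
Hemisphere: N (φ ≥ 0).
Central meridian λ₀ = 6×40 − 183 = 57°.
EPSG code: 32640.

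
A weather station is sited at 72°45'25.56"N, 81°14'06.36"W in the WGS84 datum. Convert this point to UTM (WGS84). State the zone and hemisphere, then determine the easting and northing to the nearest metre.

Longitude -81.2351° lies in the 6° band [-84°, -78°), giving zone 17; latitude is north of the equator, so 17N.
Zone 17 central meridian λ₀ = 6×17 − 183 = -81°; Δλ = -0.2351°.
Transverse Mercator on WGS84 with k₀ = 0.9996 gives E = 492221.581 m, N = 8073399.169 m.

Zone 17N: E 492222 m, N 8073399 m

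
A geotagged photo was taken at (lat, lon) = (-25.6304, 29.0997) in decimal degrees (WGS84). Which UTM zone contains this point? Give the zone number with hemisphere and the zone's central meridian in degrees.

UTM zone = ⌊(λ + 180)/6⌋ + 1; 29.0997° ∈ [24°, 30°) → zone 35.
Hemisphere: S (φ < 0).
Central meridian λ₀ = 6×35 − 183 = 27°.

Zone 35S, central meridian 27°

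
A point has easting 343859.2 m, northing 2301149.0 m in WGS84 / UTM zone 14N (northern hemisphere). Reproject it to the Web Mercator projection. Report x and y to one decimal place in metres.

x -11187642.2 m, y 2368487.2 m

Unproject from UTM 14N (λ₀ = -99°) → φ = 20.80369992°, λ = -100.50030014°.
Web Mercator (R = 6378137 m): x = -11187642.236 m, y = 2368487.234 m.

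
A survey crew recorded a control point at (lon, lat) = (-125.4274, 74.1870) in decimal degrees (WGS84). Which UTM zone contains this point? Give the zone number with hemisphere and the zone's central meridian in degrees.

UTM zone = ⌊(λ + 180)/6⌋ + 1; -125.4274° ∈ [-126°, -120°) → zone 10.
Hemisphere: N (φ ≥ 0).
Central meridian λ₀ = 6×10 − 183 = -123°.

Zone 10N, central meridian -123°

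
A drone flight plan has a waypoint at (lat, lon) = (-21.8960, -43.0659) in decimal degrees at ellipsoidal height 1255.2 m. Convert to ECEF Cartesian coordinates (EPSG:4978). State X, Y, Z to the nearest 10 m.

X 4326400 m, Y -4043740 m, Z -2364200 m

WGS84: a = 6378137 m, e² = 0.006694380; N(φ) = a/√(1−e²sin²φ) = 6381108.091 m.
X = (N+h)·cosφ·cosλ = 4326395.008 m; Y = (N+h)·cosφ·sinλ = -4043741.842 m; Z = (N(1−e²)+h)·sinφ = -2364199.745 m.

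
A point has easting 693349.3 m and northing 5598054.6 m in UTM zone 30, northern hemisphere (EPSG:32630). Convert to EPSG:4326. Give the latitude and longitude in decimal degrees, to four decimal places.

Zone 30N: λ₀ = -3°, k₀ = 0.9996, false easting 500000 m.
Meridian distance M = (N − FN)/k₀ = 5600294.7 m.
Inverse transverse Mercator on WGS84 gives φ = 50.50249967°, λ = -0.27339978°.

lat 50.5025°, lon -0.2734°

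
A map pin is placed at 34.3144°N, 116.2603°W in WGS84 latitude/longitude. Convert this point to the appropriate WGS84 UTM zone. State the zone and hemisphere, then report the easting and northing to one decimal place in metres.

Zone 11N: E 568057.7 m, N 3797264.6 m

Longitude -116.2603° lies in the 6° band [-120°, -114°), giving zone 11; latitude is north of the equator, so 11N.
Zone 11 central meridian λ₀ = 6×11 − 183 = -117°; Δλ = +0.7397°.
Transverse Mercator on WGS84 with k₀ = 0.9996 gives E = 568057.693 m, N = 3797264.587 m.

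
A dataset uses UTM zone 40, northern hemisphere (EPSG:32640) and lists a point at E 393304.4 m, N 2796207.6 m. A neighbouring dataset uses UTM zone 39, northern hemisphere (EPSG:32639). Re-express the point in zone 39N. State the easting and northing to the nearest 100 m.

E 997800 m, N 2805000 m

UTM 40N → geographic: φ = 25.27850002°, λ = 55.94030009°.
UTM 39N (λ₀ = 51°) forward: E = 997789.137 m, N = 2804965.575 m.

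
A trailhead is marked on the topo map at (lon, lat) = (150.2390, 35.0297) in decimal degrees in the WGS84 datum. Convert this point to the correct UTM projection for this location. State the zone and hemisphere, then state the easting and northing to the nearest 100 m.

Longitude 150.2390° lies in the 6° band [150°, 156°), giving zone 56; latitude is north of the equator, so 56N.
Zone 56 central meridian λ₀ = 6×56 − 183 = 153°; Δλ = -2.7610°.
Transverse Mercator on WGS84 with k₀ = 0.9996 gives E = 248111.732 m, N = 3879821.932 m.

Zone 56N: E 248100 m, N 3879800 m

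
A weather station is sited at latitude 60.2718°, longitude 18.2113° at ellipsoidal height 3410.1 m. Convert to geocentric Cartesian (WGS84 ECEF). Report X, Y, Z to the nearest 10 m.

X 3013620 m, Y 991490 m, Z 5518520 m

WGS84: a = 6378137 m, e² = 0.006694380; N(φ) = a/√(1−e²sin²φ) = 6394297.303 m.
X = (N+h)·cosφ·cosλ = 3013623.519 m; Y = (N+h)·cosφ·sinλ = 991487.643 m; Z = (N(1−e²)+h)·sinφ = 5518517.404 m.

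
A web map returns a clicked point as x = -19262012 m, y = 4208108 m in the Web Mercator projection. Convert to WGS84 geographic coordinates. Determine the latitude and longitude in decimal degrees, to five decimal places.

lat 35.32480°, lon -173.03360°

R = 6378137 m. λ = x/R = -173.03359782°.
φ = 2·arctan(exp(y/R)) − 90° = 2·arctan(1.93435) − 90° = 35.32479825°.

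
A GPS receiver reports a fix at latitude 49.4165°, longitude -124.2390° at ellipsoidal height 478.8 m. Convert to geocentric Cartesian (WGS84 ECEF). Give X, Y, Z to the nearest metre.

WGS84: a = 6378137 m, e² = 0.006694380; N(φ) = a/√(1−e²sin²φ) = 6390486.302 m.
X = (N+h)·cosφ·cosλ = -2339301.671 m; Y = (N+h)·cosφ·sinλ = -3437142.966 m; Z = (N(1−e²)+h)·sinφ = 4821184.051 m.

X -2339302 m, Y -3437143 m, Z 4821184 m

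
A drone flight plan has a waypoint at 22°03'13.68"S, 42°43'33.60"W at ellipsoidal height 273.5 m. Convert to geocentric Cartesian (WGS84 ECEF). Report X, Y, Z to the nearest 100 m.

WGS84: a = 6378137 m, e² = 0.006694380; N(φ) = a/√(1−e²sin²φ) = 6381148.955 m.
X = (N+h)·cosφ·cosλ = 4344835.176 m; Y = (N+h)·cosφ·sinλ = -4012950.518 m; Z = (N(1−e²)+h)·sinφ = -2380038.060 m.

X 4344800 m, Y -4013000 m, Z -2380000 m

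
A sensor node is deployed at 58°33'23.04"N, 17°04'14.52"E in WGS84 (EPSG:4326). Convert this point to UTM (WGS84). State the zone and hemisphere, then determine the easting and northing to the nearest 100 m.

Zone 33N: E 620500 m, N 6492500 m

Longitude 17.0707° lies in the 6° band [12°, 18°), giving zone 33; latitude is north of the equator, so 33N.
Zone 33 central meridian λ₀ = 6×33 − 183 = 15°; Δλ = +2.0707°.
Transverse Mercator on WGS84 with k₀ = 0.9996 gives E = 620481.110 m, N = 6492516.350 m.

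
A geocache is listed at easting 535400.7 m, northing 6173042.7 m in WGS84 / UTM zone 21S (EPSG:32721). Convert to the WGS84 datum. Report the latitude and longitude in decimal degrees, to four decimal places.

lat -34.5838°, lon -56.6140°

Zone 21S: λ₀ = -57°, k₀ = 0.9996, false easting 500000 m, false northing 10000000 m.
Meridian distance M = (N − FN)/k₀ = -3828488.7 m.
Inverse transverse Mercator on WGS84 gives φ = -34.58379968°, λ = -56.61399948°.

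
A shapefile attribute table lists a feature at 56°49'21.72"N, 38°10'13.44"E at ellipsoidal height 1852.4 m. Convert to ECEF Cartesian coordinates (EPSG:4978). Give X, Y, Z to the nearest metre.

X 2751259 m, Y 2162727 m, Z 5316672 m

WGS84: a = 6378137 m, e² = 0.006694380; N(φ) = a/√(1−e²sin²φ) = 6393145.470 m.
X = (N+h)·cosφ·cosλ = 2751259.482 m; Y = (N+h)·cosφ·sinλ = 2162727.146 m; Z = (N(1−e²)+h)·sinφ = 5316671.664 m.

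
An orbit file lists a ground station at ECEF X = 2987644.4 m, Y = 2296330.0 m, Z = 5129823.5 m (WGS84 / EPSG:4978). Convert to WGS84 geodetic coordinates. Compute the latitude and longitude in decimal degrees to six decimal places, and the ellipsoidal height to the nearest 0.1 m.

lat 53.883800°, lon 37.546199°, h 857.1 m

λ = atan2(Y, X) = 37.54619944°; p = √(X²+Y²) = 3768176.0 m.
Bowring's method on WGS84 (a = 6378137 m, b = 6356752.314 m) gives φ = 53.88379985°, h = 857.134 m.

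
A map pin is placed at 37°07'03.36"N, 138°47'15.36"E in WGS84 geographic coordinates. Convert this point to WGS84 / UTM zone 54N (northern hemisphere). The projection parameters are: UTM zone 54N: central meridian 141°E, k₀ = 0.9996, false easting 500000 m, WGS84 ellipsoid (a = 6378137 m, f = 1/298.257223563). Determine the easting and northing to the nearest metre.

Zone 54 central meridian λ₀ = 6×54 − 183 = 141°; Δλ = -2.2124°.
Transverse Mercator on WGS84 with k₀ = 0.9996 gives E = 303439.530 m, N = 4110208.982 m.

E 303440 m, N 4110209 m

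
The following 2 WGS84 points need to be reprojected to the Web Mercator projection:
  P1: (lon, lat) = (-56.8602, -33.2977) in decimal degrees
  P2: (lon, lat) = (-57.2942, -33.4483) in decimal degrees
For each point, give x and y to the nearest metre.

Web Mercator: x = R·λ, y = R·ln tan(π/4+φ/2), R = 6378137 m.
P1 (-33.2977°, -56.8602°) → (-6329648.510, -3934885.654) m.
P2 (-33.4483°, -57.2942°) → (-6377961.169, -3954960.591) m.

P1: x -6329649 m, y -3934886 m; P2: x -6377961 m, y -3954961 m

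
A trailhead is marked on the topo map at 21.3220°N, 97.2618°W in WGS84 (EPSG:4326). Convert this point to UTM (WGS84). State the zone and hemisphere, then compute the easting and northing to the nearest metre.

Zone 14N: E 680279 m, N 2358779 m

Longitude -97.2618° lies in the 6° band [-102°, -96°), giving zone 14; latitude is north of the equator, so 14N.
Zone 14 central meridian λ₀ = 6×14 − 183 = -99°; Δλ = +1.7382°.
Transverse Mercator on WGS84 with k₀ = 0.9996 gives E = 680279.264 m, N = 2358779.471 m.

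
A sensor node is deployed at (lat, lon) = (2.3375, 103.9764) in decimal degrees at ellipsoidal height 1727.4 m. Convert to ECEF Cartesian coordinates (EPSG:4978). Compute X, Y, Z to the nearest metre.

X -1539605 m, Y 6185873 m, Z 258468 m

WGS84: a = 6378137 m, e² = 0.006694380; N(φ) = a/√(1−e²sin²φ) = 6378172.514 m.
X = (N+h)·cosφ·cosλ = -1539605.393 m; Y = (N+h)·cosφ·sinλ = 6185873.374 m; Z = (N(1−e²)+h)·sinφ = 258467.569 m.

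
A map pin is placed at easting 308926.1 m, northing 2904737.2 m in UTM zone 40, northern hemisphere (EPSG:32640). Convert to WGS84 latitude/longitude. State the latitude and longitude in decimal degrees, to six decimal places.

lat 26.249600°, lon 55.086900°

Zone 40N: λ₀ = 57°, k₀ = 0.9996, false easting 500000 m.
Meridian distance M = (N − FN)/k₀ = 2905899.6 m.
Inverse transverse Mercator on WGS84 gives φ = 26.24960044°, λ = 55.08690045°.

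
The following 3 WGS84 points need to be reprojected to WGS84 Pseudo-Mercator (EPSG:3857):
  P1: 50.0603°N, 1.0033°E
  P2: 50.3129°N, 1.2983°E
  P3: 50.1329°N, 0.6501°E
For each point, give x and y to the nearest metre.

Web Mercator: x = R·λ, y = R·ln tan(π/4+φ/2), R = 6378137 m.
P1 (50.0603°, 1.0033°) → (111686.845, 6456725.295) m.
P2 (50.3129°, 1.2983°) → (144526.095, 6500641.989) m.
P3 (50.1329°, 0.6501°) → (72368.801, 6469323.671) m.

P1: x 111687 m, y 6456725 m; P2: x 144526 m, y 6500642 m; P3: x 72369 m, y 6469324 m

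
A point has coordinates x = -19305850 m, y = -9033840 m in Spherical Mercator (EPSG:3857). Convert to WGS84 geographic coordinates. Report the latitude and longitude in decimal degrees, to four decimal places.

R = 6378137 m. λ = x/R = -173.42740128°.
φ = 2·arctan(exp(y/R)) − 90° = 2·arctan(0.24259) − 90° = -62.72789943°.

lat -62.7279°, lon -173.4274°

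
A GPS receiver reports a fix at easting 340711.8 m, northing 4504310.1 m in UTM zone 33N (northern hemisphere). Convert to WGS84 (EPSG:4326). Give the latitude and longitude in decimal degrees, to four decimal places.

Zone 33N: λ₀ = 15°, k₀ = 0.9996, false easting 500000 m.
Meridian distance M = (N − FN)/k₀ = 4506112.5 m.
Inverse transverse Mercator on WGS84 gives φ = 40.67429977°, λ = 13.11530025°.

lat 40.6743°, lon 13.1153°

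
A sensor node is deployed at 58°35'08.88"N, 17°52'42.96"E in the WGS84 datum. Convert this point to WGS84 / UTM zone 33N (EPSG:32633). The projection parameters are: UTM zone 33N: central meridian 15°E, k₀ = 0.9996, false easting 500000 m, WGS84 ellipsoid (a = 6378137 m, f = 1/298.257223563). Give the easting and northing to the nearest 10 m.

E 667330 m, N 6497520 m

Zone 33 central meridian λ₀ = 6×33 − 183 = 15°; Δλ = +2.8786°.
Transverse Mercator on WGS84 with k₀ = 0.9996 gives E = 667331.899 m, N = 6497520.597 m.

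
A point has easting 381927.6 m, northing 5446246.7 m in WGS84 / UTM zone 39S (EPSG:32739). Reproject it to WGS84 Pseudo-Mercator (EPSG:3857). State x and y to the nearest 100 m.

Unproject from UTM 39S (λ₀ = 51°) → φ = -41.12650021°, λ = 49.59339969°.
Web Mercator (R = 6378137 m): x = 5520712.000 m, y = -5031018.360 m.

x 5520700 m, y -5031000 m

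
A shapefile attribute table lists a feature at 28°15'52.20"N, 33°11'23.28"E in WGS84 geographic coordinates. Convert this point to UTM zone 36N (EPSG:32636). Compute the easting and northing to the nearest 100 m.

Zone 36 central meridian λ₀ = 6×36 − 183 = 33°; Δλ = +0.1898°.
Transverse Mercator on WGS84 with k₀ = 0.9996 gives E = 518615.868 m, N = 3126517.557 m.

E 518600 m, N 3126500 m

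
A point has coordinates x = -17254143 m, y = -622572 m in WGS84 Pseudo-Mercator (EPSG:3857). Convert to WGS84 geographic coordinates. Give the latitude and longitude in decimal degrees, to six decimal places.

R = 6378137 m. λ = x/R = -154.99660371°.
φ = 2·arctan(exp(y/R)) − 90° = 2·arctan(0.90700) − 90° = -5.58379959°.

lat -5.583800°, lon -154.996604°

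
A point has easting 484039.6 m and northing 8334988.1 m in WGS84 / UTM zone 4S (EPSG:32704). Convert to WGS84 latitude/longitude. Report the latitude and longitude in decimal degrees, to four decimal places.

lat -15.0604°, lon -159.1485°

Zone 4S: λ₀ = -159°, k₀ = 0.9996, false easting 500000 m, false northing 10000000 m.
Meridian distance M = (N − FN)/k₀ = -1665678.2 m.
Inverse transverse Mercator on WGS84 gives φ = -15.06040006°, λ = -159.14850014°.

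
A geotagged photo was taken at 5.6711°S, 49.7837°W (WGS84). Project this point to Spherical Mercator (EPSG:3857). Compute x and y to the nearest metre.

x -5541896 m, y -632337 m

Web Mercator is spherical with R = a = 6378137 m.
x = R·λ = 6378137 × -0.868889479 = -5541896.134 m.
y = R·ln tan(π/4 + φ/2) = 6378137 × -0.099141380 = -632337.301 m.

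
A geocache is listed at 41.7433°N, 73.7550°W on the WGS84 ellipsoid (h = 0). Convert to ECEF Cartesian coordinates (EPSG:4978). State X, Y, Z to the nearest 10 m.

X 1333270 m, Y -4575740 m, Z 4224370 m

WGS84: a = 6378137 m, e² = 0.006694380; N(φ) = a/√(1−e²sin²φ) = 6387621.674 m.
X = (N+h)·cosφ·cosλ = 1333274.062 m; Y = (N+h)·cosφ·sinλ = -4575742.397 m; Z = (N(1−e²)+h)·sinφ = 4224372.719 m.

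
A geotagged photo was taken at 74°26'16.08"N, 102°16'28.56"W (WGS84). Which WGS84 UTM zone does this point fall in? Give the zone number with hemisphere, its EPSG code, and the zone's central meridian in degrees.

Zone 13N (EPSG:32613), central meridian -105°

UTM zone = ⌊(λ + 180)/6⌋ + 1; -102.2746° ∈ [-108°, -102°) → zone 13.
Hemisphere: N (φ ≥ 0).
Central meridian λ₀ = 6×13 − 183 = -105°.
EPSG code: 32613.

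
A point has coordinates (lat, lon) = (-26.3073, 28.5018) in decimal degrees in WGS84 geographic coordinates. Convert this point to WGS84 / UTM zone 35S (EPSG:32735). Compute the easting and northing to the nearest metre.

Zone 35 central meridian λ₀ = 6×35 − 183 = 27°; Δλ = +1.5018°.
Transverse Mercator on WGS84 with k₀ = 0.9996 gives E = 649913.949 m, N = 7089413.036 m.

E 649914 m, N 7089413 m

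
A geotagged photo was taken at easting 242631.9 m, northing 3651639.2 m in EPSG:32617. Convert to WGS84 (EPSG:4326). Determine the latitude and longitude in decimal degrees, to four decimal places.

lat 32.9728°, lon -83.7538°

Zone 17N: λ₀ = -81°, k₀ = 0.9996, false easting 500000 m.
Meridian distance M = (N − FN)/k₀ = 3653100.4 m.
Inverse transverse Mercator on WGS84 gives φ = 32.97279981°, λ = -83.75379971°.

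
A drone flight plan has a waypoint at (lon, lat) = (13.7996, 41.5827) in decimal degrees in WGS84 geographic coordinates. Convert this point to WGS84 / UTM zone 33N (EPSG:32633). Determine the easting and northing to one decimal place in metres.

E 399938.0 m, N 4604141.3 m

Zone 33 central meridian λ₀ = 6×33 − 183 = 15°; Δλ = -1.2004°.
Transverse Mercator on WGS84 with k₀ = 0.9996 gives E = 399937.969 m, N = 4604141.316 m.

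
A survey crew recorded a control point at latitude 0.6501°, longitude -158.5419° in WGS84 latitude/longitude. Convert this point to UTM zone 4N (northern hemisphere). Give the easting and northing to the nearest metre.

E 550972 m, N 71858 m

Zone 4 central meridian λ₀ = 6×4 − 183 = -159°; Δλ = +0.4581°.
Transverse Mercator on WGS84 with k₀ = 0.9996 gives E = 550972.348 m, N = 71857.926 m.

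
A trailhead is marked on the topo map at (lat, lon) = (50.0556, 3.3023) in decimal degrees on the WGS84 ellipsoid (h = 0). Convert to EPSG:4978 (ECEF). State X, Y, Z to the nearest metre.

WGS84: a = 6378137 m, e² = 0.006694380; N(φ) = a/√(1−e²sin²φ) = 6390722.564 m.
X = (N+h)·cosφ·cosλ = 4096311.446 m; Y = (N+h)·cosφ·sinλ = 236356.815 m; Z = (N(1−e²)+h)·sinφ = 4866761.972 m.

X 4096311 m, Y 236357 m, Z 4866762 m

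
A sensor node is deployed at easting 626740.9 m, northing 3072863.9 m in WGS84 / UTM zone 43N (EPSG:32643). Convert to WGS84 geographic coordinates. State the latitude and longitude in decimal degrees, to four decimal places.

Zone 43N: λ₀ = 75°, k₀ = 0.9996, false easting 500000 m.
Meridian distance M = (N − FN)/k₀ = 3074093.5 m.
Inverse transverse Mercator on WGS84 gives φ = 27.77430035°, λ = 76.28630041°.

lat 27.7743°, lon 76.2863°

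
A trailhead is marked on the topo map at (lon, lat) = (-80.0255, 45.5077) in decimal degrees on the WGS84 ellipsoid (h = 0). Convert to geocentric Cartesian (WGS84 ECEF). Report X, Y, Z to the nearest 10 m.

X 775550 m, Y -4409840 m, Z 4527070 m

WGS84: a = 6378137 m, e² = 0.006694380; N(φ) = a/√(1−e²sin²φ) = 6389028.415 m.
X = (N+h)·cosφ·cosλ = 775550.063 m; Y = (N+h)·cosφ·sinλ = -4409838.814 m; Z = (N(1−e²)+h)·sinφ = 4527068.996 m.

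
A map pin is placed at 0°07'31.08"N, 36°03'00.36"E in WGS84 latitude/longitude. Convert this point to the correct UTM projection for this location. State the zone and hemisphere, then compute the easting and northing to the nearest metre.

Zone 37N: E 171605 m, N 13868 m

Longitude 36.0501° lies in the 6° band [36°, 42°), giving zone 37; latitude is north of the equator, so 37N.
Zone 37 central meridian λ₀ = 6×37 − 183 = 39°; Δλ = -2.9499°.
Transverse Mercator on WGS84 with k₀ = 0.9996 gives E = 171604.674 m, N = 13867.915 m.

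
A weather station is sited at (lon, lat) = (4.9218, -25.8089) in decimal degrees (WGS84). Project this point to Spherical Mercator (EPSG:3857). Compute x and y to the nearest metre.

x 547892 m, y -2975432 m

Web Mercator is spherical with R = a = 6378137 m.
x = R·λ = 6378137 × 0.085901615 = 547892.270 m.
y = R·ln tan(π/4 + φ/2) = 6378137 × -0.466504808 = -2975431.577 m.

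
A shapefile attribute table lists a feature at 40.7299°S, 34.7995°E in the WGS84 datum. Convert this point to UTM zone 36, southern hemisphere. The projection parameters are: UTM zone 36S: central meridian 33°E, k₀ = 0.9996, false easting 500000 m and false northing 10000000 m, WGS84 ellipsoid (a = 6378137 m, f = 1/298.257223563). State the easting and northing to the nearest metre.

Zone 36 central meridian λ₀ = 6×36 − 183 = 33°; Δλ = +1.7995°.
Transverse Mercator on WGS84 with k₀ = 0.9996 gives E = 651960.588 m, N = 5489668.554 m.

E 651961 m, N 5489669 m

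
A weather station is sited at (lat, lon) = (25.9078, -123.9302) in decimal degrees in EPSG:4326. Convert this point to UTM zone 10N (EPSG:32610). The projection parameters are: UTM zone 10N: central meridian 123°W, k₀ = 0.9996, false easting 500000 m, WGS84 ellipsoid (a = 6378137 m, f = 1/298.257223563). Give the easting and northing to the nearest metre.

Zone 10 central meridian λ₀ = 6×10 − 183 = -123°; Δλ = -0.9302°.
Transverse Mercator on WGS84 with k₀ = 0.9996 gives E = 406832.657 m, N = 2865803.797 m.

E 406833 m, N 2865804 m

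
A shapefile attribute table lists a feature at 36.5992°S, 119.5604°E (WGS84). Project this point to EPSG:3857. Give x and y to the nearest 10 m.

Web Mercator is spherical with R = a = 6378137 m.
x = R·λ = 6378137 × 2.086722635 = 13309402.847 m.
y = R·ln tan(π/4 + φ/2) = 6378137 × -0.687251891 = -4383386.713 m.

x 13309400 m, y -4383390 m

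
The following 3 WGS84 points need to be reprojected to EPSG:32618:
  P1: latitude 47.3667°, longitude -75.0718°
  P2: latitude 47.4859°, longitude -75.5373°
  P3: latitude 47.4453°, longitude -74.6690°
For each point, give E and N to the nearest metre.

UTM zone 18N: λ₀ = -75°, k₀ = 0.9996.
P1 (47.3667°, -75.0718°) → (494578.823, 5245917.961) m.
P2 (47.4859°, -75.5373°) → (459523.312, 5259302.613) m.
P3 (47.4453°, -74.6690°) → (524954.615, 5254703.715) m.

P1: E 494579 m, N 5245918 m; P2: E 459523 m, N 5259303 m; P3: E 524955 m, N 5254704 m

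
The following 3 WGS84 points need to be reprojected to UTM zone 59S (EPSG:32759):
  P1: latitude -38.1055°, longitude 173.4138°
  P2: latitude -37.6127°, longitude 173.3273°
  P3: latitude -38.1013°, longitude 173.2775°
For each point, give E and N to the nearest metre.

P1: E 711636 m, N 5779727 m; P2: E 705415 m, N 5834608 m; P3: E 699696 m, N 5780496 m

UTM zone 59S: λ₀ = 171°, k₀ = 0.9996.
P1 (-38.1055°, 173.4138°) → (711636.295, 5779727.437) m.
P2 (-37.6127°, 173.3273°) → (705415.193, 5834608.319) m.
P3 (-38.1013°, 173.2775°) → (699695.712, 5780495.661) m.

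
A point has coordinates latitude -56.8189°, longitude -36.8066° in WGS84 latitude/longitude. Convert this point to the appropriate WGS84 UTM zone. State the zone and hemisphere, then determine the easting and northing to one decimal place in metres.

Zone 24S: E 633877.8 m, N 3700627.9 m

Longitude -36.8066° lies in the 6° band [-42°, -36°), giving zone 24; latitude is south of the equator, so 24S.
Zone 24 central meridian λ₀ = 6×24 − 183 = -39°; Δλ = +2.1934°.
Transverse Mercator on WGS84 with k₀ = 0.9996 gives E = 633877.8499 m, N = 3700627.851 m.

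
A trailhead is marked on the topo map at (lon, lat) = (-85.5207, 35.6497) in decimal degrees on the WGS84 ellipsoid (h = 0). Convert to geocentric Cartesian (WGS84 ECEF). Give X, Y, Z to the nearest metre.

X 405236 m, Y -5172900 m, Z 3696677 m

WGS84: a = 6378137 m, e² = 0.006694380; N(φ) = a/√(1−e²sin²φ) = 6385401.347 m.
X = (N+h)·cosφ·cosλ = 405235.655 m; Y = (N+h)·cosφ·sinλ = -5172899.995 m; Z = (N(1−e²)+h)·sinφ = 3696677.321 m.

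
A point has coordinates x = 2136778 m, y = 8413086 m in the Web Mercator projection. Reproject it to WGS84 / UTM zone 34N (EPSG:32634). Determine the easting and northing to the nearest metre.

Web Mercator inverse (R = 6378137 m) → φ = 60.05989975°, λ = 19.19500336°.
UTM 34N forward: E = 399511.864 m, N = 6659453.901 m.

E 399512 m, N 6659454 m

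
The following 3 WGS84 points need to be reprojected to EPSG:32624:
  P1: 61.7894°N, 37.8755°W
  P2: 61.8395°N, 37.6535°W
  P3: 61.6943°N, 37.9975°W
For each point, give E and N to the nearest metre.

P1: E 559302 m, N 6851232 m; P2: E 570893 m, N 6857035 m; P3: E 553032 m, N 6840534 m

UTM zone 24N: λ₀ = -39°, k₀ = 0.9996.
P1 (61.7894°, -37.8755°) → (559302.304, 6851232.298) m.
P2 (61.8395°, -37.6535°) → (570893.125, 6857034.965) m.
P3 (61.6943°, -37.9975°) → (553032.096, 6840534.116) m.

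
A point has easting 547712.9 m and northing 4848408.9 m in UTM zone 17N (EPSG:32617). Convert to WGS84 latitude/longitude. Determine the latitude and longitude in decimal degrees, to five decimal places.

Zone 17N: λ₀ = -81°, k₀ = 0.9996, false easting 500000 m.
Meridian distance M = (N − FN)/k₀ = 4850349.0 m.
Inverse transverse Mercator on WGS84 gives φ = 43.78719986°, λ = -80.40699978°.

lat 43.78720°, lon -80.40700°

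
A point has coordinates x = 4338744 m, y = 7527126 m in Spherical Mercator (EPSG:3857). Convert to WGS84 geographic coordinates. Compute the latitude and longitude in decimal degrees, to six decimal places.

R = 6378137 m. λ = x/R = 38.97560049°.
φ = 2·arctan(exp(y/R)) − 90° = 2·arctan(3.25485) − 90° = 55.84250233°.

lat 55.842502°, lon 38.975600°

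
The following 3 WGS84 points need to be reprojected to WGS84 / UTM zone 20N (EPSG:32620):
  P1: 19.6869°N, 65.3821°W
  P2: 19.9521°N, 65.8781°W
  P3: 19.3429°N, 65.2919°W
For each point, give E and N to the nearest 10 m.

P1: E 250270 m, N 2178580 m; P2: E 198750 m, N 2208760 m; P3: E 259230 m, N 2140360 m

UTM zone 20N: λ₀ = -63°, k₀ = 0.9996.
P1 (19.6869°, -65.3821°) → (250274.924, 2178583.795) m.
P2 (19.9521°, -65.8781°) → (198746.877, 2208764.121) m.
P3 (19.3429°, -65.2919°) → (259225.719, 2140364.924) m.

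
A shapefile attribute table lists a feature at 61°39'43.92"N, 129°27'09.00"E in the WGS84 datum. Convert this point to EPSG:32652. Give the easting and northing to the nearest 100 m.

E 524000 m, N 6836600 m

Zone 52 central meridian λ₀ = 6×52 − 183 = 129°; Δλ = +0.4525°.
Transverse Mercator on WGS84 with k₀ = 0.9996 gives E = 523962.575 m, N = 6836633.107 m.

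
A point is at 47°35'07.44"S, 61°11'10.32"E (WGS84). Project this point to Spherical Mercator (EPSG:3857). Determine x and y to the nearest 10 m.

x 6811220 m, y -6038160 m

Web Mercator is spherical with R = a = 6378137 m.
x = R·λ = 6378137 × 1.067900647 = 6811216.628 m.
y = R·ln tan(π/4 + φ/2) = 6378137 × -0.946695760 = -6038155.255 m.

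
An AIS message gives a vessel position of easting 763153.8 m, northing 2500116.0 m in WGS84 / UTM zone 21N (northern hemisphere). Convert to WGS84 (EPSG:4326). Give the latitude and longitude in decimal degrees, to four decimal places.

lat 22.5875°, lon -54.4405°

Zone 21N: λ₀ = -57°, k₀ = 0.9996, false easting 500000 m.
Meridian distance M = (N − FN)/k₀ = 2501116.4 m.
Inverse transverse Mercator on WGS84 gives φ = 22.58750038°, λ = -54.44050046°.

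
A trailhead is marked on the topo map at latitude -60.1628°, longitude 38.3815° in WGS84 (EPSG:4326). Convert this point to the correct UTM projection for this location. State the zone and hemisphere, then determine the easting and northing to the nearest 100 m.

Longitude 38.3815° lies in the 6° band [36°, 42°), giving zone 37; latitude is south of the equator, so 37S.
Zone 37 central meridian λ₀ = 6×37 − 183 = 39°; Δλ = -0.6185°.
Transverse Mercator on WGS84 with k₀ = 0.9996 gives E = 465671.478 m, N = 3330297.192 m.

Zone 37S: E 465700 m, N 3330300 m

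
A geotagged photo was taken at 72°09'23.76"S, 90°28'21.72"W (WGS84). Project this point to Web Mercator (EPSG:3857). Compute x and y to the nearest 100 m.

x -10071400 m, y -11809800 m

Web Mercator is spherical with R = a = 6378137 m.
x = R·λ = 6378137 × -1.579046498 = -10071374.895 m.
y = R·ln tan(π/4 + φ/2) = 6378137 × -1.851612231 = -11809836.479 m.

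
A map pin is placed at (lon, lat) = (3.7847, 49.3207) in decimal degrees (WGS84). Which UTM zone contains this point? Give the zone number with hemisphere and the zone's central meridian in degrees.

UTM zone = ⌊(λ + 180)/6⌋ + 1; 3.7847° ∈ [0°, 6°) → zone 31.
Hemisphere: N (φ ≥ 0).
Central meridian λ₀ = 6×31 − 183 = 3°.

Zone 31N, central meridian 3°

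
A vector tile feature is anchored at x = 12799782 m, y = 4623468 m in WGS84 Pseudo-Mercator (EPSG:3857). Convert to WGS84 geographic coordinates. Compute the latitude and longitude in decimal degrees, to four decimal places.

R = 6378137 m. λ = x/R = 114.98239804°.
φ = 2·arctan(exp(y/R)) − 90° = 2·arctan(2.06451) − 90° = 38.31110347°.

lat 38.3111°, lon 114.9824°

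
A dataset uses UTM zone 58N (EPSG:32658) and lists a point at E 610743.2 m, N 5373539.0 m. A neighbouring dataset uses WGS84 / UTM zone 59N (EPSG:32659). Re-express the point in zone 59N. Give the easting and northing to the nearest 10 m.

UTM 58N → geographic: φ = 48.50520011°, λ = 166.49929988°.
UTM 59N (λ₀ = 171°) forward: E = 167600.582 m, N = 5382241.741 m.

E 167600 m, N 5382240 m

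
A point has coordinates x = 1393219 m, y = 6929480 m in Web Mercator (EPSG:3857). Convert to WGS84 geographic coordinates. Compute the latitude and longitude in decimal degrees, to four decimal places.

R = 6378137 m. λ = x/R = 12.51549922°.
φ = 2·arctan(exp(y/R)) − 90° = 2·arctan(2.96371) − 90° = 52.70970126°.

lat 52.7097°, lon 12.5155°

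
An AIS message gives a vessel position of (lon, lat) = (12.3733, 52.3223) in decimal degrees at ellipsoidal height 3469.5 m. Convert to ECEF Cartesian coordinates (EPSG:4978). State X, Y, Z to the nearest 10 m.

X 3817970 m, Y 837570 m, Z 5027550 m

WGS84: a = 6378137 m, e² = 0.006694380; N(φ) = a/√(1−e²sin²φ) = 6391552.359 m.
X = (N+h)·cosφ·cosλ = 3817967.420 m; Y = (N+h)·cosφ·sinλ = 837569.580 m; Z = (N(1−e²)+h)·sinφ = 5027548.851 m.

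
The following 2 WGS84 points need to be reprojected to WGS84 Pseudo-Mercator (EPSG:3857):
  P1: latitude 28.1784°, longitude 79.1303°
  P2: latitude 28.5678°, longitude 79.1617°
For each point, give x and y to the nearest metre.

P1: x 8808745 m, y 3271485 m; P2: x 8812240 m, y 3320751 m

Web Mercator: x = R·λ, y = R·ln tan(π/4+φ/2), R = 6378137 m.
P1 (28.1784°, 79.1303°) → (8808744.702, 3271484.624) m.
P2 (28.5678°, 79.1617°) → (8812240.134, 3320750.827) m.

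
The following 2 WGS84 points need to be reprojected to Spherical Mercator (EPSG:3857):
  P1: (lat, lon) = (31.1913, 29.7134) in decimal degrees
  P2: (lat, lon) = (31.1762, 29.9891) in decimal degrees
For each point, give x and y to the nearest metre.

Web Mercator: x = R·λ, y = R·ln tan(π/4+φ/2), R = 6378137 m.
P1 (31.1913°, 29.7134°) → (3307680.558, 3657618.090) m.
P2 (31.1762°, 29.9891°) → (3338371.341, 3655653.271) m.

P1: x 3307681 m, y 3657618 m; P2: x 3338371 m, y 3655653 m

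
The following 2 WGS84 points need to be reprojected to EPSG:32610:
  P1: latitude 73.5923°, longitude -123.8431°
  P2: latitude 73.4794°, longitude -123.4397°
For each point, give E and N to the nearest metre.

P1: E 473419 m, N 8166742 m; P2: E 486044 m, N 8154011 m

UTM zone 10N: λ₀ = -123°, k₀ = 0.9996.
P1 (73.5923°, -123.8431°) → (473418.585, 8166742.096) m.
P2 (73.4794°, -123.4397°) → (486044.057, 8154010.848) m.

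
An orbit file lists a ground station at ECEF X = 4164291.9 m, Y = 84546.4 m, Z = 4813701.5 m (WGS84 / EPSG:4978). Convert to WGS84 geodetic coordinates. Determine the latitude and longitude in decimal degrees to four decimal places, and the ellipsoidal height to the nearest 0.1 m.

lat 49.3217°, lon 1.1631°, h -334.0 m

λ = atan2(Y, X) = 1.16309965°; p = √(X²+Y²) = 4165150.1 m.
Bowring's method on WGS84 (a = 6378137 m, b = 6356752.314 m) gives φ = 49.32170045°, h = -333.991 m.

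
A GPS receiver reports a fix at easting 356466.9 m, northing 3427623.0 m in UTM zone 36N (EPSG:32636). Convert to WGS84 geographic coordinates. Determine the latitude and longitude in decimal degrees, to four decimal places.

lat 30.9734°, lon 31.4970°

Zone 36N: λ₀ = 33°, k₀ = 0.9996, false easting 500000 m.
Meridian distance M = (N − FN)/k₀ = 3428994.6 m.
Inverse transverse Mercator on WGS84 gives φ = 30.97340007°, λ = 31.49700003°.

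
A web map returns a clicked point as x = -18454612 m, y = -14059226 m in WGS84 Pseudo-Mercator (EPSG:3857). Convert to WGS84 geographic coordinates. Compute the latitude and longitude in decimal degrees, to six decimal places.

R = 6378137 m. λ = x/R = -165.78060022°.
φ = 2·arctan(exp(y/R)) − 90° = 2·arctan(0.11033) − 90° = -77.40809994°.

lat -77.408100°, lon -165.780600°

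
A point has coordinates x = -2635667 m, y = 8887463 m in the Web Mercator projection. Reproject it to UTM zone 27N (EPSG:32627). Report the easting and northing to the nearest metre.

Web Mercator inverse (R = 6378137 m) → φ = 62.11920186°, λ = -23.67659950°.
UTM 27N forward: E = 360383.595 m, N = 6890342.804 m.

E 360384 m, N 6890343 m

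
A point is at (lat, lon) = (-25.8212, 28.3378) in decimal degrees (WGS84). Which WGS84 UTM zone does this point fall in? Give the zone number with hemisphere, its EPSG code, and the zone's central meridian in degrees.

UTM zone = ⌊(λ + 180)/6⌋ + 1; 28.3378° ∈ [24°, 30°) → zone 35.
Hemisphere: S (φ < 0).
Central meridian λ₀ = 6×35 − 183 = 27°.
EPSG code: 32735.

Zone 35S (EPSG:32735), central meridian 27°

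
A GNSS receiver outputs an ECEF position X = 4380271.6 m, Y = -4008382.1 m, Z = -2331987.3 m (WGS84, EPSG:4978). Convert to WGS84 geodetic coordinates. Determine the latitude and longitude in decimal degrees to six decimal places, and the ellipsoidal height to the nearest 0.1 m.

λ = atan2(Y, X) = -42.46160029°; p = √(X²+Y²) = 5937500.0 m.
Bowring's method on WGS84 (a = 6378137 m, b = 6356752.314 m) gives φ = -21.57389974°, h = 3767.092 m.

lat -21.573900°, lon -42.461600°, h 3767.1 m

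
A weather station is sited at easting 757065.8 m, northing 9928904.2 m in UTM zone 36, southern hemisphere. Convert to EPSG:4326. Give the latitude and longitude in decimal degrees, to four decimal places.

Zone 36S: λ₀ = 33°, k₀ = 0.9996, false easting 500000 m, false northing 10000000 m.
Meridian distance M = (N − FN)/k₀ = -71124.2 m.
Inverse transverse Mercator on WGS84 gives φ = -0.64269969°, λ = 35.30969994°.

lat -0.6427°, lon 35.3097°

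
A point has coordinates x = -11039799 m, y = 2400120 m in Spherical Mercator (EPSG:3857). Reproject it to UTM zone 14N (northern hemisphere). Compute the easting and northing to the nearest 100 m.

Web Mercator inverse (R = 6378137 m) → φ = 21.06910055°, λ = -99.17220175°.
UTM 14N forward: E = 482111.506 m, N = 2329804.880 m.

E 482100 m, N 2329800 m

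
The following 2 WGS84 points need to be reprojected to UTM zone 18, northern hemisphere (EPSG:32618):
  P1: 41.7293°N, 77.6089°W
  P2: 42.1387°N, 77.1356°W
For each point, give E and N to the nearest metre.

P1: E 283015 m, N 4623011 m; P2: E 323515 m, N 4667383 m

UTM zone 18N: λ₀ = -75°, k₀ = 0.9996.
P1 (41.7293°, -77.6089°) → (283015.123, 4623010.814) m.
P2 (42.1387°, -77.1356°) → (323515.138, 4667383.390) m.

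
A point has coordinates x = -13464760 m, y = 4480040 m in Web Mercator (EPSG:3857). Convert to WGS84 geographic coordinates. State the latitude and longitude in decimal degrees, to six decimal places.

R = 6378137 m. λ = x/R = -120.95599705°.
φ = 2·arctan(exp(y/R)) − 90° = 2·arctan(2.01860) − 90° = 37.29309805°.

lat 37.293098°, lon -120.955997°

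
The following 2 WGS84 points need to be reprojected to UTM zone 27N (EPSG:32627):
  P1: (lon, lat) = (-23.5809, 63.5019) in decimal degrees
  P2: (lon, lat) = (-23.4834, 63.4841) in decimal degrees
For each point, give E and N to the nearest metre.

UTM zone 27N: λ₀ = -21°, k₀ = 0.9996.
P1 (63.5019°, -23.5809°) → (371546.420, 7044101.235) m.
P2 (63.4841°, -23.4834°) → (376320.278, 7041927.011) m.

P1: E 371546 m, N 7044101 m; P2: E 376320 m, N 7041927 m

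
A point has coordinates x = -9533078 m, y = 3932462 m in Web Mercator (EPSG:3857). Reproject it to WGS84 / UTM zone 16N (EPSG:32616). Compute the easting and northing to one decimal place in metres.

Web Mercator inverse (R = 6378137 m) → φ = 33.27950038°, λ = -85.63709672°.
UTM 16N forward: E = 626918.602 m, N = 3683101.480 m.

E 626918.6 m, N 3683101.5 m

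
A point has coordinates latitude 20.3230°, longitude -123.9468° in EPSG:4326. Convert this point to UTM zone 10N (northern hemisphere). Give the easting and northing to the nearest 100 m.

Zone 10 central meridian λ₀ = 6×10 − 183 = -123°; Δλ = -0.9468°.
Transverse Mercator on WGS84 with k₀ = 0.9996 gives E = 401159.915 m, N = 2247508.796 m.

E 401200 m, N 2247500 m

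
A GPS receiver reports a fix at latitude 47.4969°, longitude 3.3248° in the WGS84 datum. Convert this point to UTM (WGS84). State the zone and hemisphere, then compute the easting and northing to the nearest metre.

Zone 31N: E 524463 m, N 5260436 m

Longitude 3.3248° lies in the 6° band [0°, 6°), giving zone 31; latitude is north of the equator, so 31N.
Zone 31 central meridian λ₀ = 6×31 − 183 = 3°; Δλ = +0.3248°.
Transverse Mercator on WGS84 with k₀ = 0.9996 gives E = 524463.231 m, N = 5260436.331 m.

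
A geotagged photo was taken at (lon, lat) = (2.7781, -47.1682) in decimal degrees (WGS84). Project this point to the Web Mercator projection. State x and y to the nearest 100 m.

x 309300 m, y -5969600 m

Web Mercator is spherical with R = a = 6378137 m.
x = R·λ = 6378137 × 0.048486992 = 309256.677 m.
y = R·ln tan(π/4 + φ/2) = 6378137 × -0.935942884 = -5969571.939 m.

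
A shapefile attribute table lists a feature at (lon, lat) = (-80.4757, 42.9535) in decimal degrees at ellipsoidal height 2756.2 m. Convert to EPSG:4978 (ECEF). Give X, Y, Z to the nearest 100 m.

WGS84: a = 6378137 m, e² = 0.006694380; N(φ) = a/√(1−e²sin²φ) = 6388072.694 m.
X = (N+h)·cosφ·cosλ = 773965.394 m; Y = (N+h)·cosφ·sinλ = -4613015.293 m; Z = (N(1−e²)+h)·sinφ = 4325600.397 m.

X 774000 m, Y -4613000 m, Z 4325600 m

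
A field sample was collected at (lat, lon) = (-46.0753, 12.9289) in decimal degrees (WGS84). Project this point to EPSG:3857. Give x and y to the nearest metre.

x 1439239 m, y -5792424 m

Web Mercator is spherical with R = a = 6378137 m.
x = R·λ = 6378137 × 0.225651874 = 1439238.565 m.
y = R·ln tan(π/4 + φ/2) = 6378137 × -0.908168689 = -5792424.320 m.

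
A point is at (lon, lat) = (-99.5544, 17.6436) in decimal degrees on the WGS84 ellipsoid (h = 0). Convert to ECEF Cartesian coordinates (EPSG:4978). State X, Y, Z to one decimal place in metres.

WGS84: a = 6378137 m, e² = 0.006694380; N(φ) = a/√(1−e²sin²φ) = 6380099.152 m.
X = (N+h)·cosφ·cosλ = -1009179.412 m; Y = (N+h)·cosφ·sinλ = -5995642.441 m; Z = (N(1−e²)+h)·sinφ = 1920831.648 m.

X -1009179.4 m, Y -5995642.4 m, Z 1920831.6 m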